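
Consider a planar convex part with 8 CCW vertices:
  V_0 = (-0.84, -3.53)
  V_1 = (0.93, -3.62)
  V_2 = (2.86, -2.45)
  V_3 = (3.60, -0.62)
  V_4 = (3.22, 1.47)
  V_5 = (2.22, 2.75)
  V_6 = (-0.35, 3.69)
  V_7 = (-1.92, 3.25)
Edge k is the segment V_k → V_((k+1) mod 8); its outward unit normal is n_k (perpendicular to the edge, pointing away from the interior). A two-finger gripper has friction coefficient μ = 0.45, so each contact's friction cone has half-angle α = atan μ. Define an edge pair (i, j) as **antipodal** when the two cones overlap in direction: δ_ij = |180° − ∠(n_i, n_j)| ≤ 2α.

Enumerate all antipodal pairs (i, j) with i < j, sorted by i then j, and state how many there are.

α = atan 0.45 = 24.23°;  2α = 48.46°
n_0 = (-0.0508, -0.9987)
n_1 = (+0.5184, -0.8551)
n_2 = (+0.9271, -0.3749)
n_3 = (+0.9839, +0.1789)
n_4 = (+0.7880, +0.6156)
n_5 = (+0.3435, +0.9392)
n_6 = (-0.2699, +0.9629)
n_7 = (-0.9875, -0.1573)
  (0,1): δ = 145.86°  ·
  (0,2): δ = 109.11°  ·
  (0,3): δ = 76.78°  ·
  (0,4): δ = 49.09°  ·
  (0,5): δ = 17.18°  ✓
  (0,6): δ = 18.57°  ✓
  (0,7): δ = 101.96°  ·
  (1,2): δ = 143.24°  ·
  (1,3): δ = 110.92°  ·
  (1,4): δ = 83.23°  ·
  (1,5): δ = 51.32°  ·
  (1,6): δ = 15.57°  ✓
  (1,7): δ = 67.83°  ·
  (2,3): δ = 147.68°  ·
  (2,4): δ = 119.98°  ·
  (2,5): δ = 88.07°  ·
  (2,6): δ = 52.33°  ·
  (2,7): δ = 31.07°  ✓
  (3,4): δ = 152.31°  ·
  (3,5): δ = 120.40°  ·
  (3,6): δ = 84.65°  ·
  (3,7): δ = 1.25°  ✓
  (4,5): δ = 148.09°  ·
  (4,6): δ = 112.34°  ·
  (4,7): δ = 28.95°  ✓
  (5,6): δ = 144.25°  ·
  (5,7): δ = 60.86°  ·
  (6,7): δ = 96.61°  ·
antipodal pairs: 6

count = 6; pairs: (0,5), (0,6), (1,6), (2,7), (3,7), (4,7)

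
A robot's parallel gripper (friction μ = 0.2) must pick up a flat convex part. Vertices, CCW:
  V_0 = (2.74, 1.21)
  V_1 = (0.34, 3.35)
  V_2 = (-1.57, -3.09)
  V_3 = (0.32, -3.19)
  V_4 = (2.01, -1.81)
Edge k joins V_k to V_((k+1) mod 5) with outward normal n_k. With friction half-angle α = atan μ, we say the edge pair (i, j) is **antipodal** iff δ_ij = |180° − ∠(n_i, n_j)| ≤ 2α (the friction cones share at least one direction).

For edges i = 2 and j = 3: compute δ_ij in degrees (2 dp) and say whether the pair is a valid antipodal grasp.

α = atan 0.2 = 11.31°;  2α = 22.62°
edge 2: e_2 = (+1.89, -0.10);  n_2 = (-0.0528, -0.9986)
edge 3: e_3 = (+1.69, +1.38);  n_3 = (+0.6325, -0.7746)
∠(n_2, n_3) = 42.26°
δ = |180° − 42.26°| = 137.74°
137.74° > 2α = 22.62°  →  invalid

δ = 137.74°, invalid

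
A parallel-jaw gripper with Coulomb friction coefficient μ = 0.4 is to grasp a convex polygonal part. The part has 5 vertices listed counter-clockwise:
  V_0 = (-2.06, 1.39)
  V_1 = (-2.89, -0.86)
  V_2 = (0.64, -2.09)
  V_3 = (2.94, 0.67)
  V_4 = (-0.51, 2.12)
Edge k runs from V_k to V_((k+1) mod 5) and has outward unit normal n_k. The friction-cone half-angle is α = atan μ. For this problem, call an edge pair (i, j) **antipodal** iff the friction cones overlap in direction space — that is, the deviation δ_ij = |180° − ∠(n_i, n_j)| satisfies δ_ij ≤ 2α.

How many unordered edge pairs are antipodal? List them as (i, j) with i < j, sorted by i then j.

α = atan 0.4 = 21.80°;  2α = 43.60°
n_0 = (-0.9382, +0.3461)
n_1 = (-0.3290, -0.9443)
n_2 = (+0.7682, -0.6402)
n_3 = (+0.3875, +0.9219)
n_4 = (-0.4261, +0.9047)
  (0,1): δ = 88.96°  ·
  (0,2): δ = 19.56°  ✓
  (0,3): δ = 87.45°  ·
  (0,4): δ = 135.47°  ·
  (1,2): δ = 110.60°  ·
  (1,3): δ = 3.59°  ✓
  (1,4): δ = 44.43°  ·
  (2,3): δ = 72.99°  ·
  (2,4): δ = 24.98°  ✓
  (3,4): δ = 131.98°  ·
antipodal pairs: 3

count = 3; pairs: (0,2), (1,3), (2,4)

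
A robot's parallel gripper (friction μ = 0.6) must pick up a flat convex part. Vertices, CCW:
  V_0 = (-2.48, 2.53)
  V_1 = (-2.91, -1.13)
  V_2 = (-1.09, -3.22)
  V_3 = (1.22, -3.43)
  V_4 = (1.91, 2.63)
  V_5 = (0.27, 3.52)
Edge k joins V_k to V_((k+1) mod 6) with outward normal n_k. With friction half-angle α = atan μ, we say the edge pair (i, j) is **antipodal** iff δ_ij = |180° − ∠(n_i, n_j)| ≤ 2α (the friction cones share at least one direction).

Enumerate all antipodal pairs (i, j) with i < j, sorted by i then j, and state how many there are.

α = atan 0.6 = 30.96°;  2α = 61.93°
n_0 = (-0.9932, +0.1167)
n_1 = (-0.7541, -0.6567)
n_2 = (-0.0905, -0.9959)
n_3 = (+0.9936, -0.1131)
n_4 = (+0.4770, +0.8789)
n_5 = (-0.3387, +0.9409)
  (0,1): δ = 132.25°  ·
  (0,2): δ = 88.49°  ·
  (0,3): δ = 0.20°  ✓
  (0,4): δ = 68.21°  ·
  (0,5): δ = 116.50°  ·
  (1,2): δ = 136.24°  ·
  (1,3): δ = 47.55°  ✓
  (1,4): δ = 20.46°  ✓
  (1,5): δ = 68.75°  ·
  (2,3): δ = 91.30°  ·
  (2,4): δ = 23.29°  ✓
  (2,5): δ = 24.99°  ✓
  (3,4): δ = 111.99°  ·
  (3,5): δ = 63.71°  ·
  (4,5): δ = 131.71°  ·
antipodal pairs: 5

count = 5; pairs: (0,3), (1,3), (1,4), (2,4), (2,5)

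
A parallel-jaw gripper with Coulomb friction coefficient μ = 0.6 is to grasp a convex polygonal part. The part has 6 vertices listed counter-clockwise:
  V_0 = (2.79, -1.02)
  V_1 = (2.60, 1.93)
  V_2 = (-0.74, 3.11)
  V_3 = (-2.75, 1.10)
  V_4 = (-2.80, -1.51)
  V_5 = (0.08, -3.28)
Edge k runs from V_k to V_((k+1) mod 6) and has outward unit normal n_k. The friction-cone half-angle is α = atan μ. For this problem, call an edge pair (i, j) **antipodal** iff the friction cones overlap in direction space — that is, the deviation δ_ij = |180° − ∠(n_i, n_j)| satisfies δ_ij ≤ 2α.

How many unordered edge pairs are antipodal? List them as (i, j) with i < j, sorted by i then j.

α = atan 0.6 = 30.96°;  2α = 61.93°
n_0 = (+0.9979, +0.0643)
n_1 = (+0.3331, +0.9429)
n_2 = (-0.7071, +0.7071)
n_3 = (-0.9998, +0.0192)
n_4 = (-0.5236, -0.8520)
n_5 = (+0.6405, -0.7680)
  (0,1): δ = 113.14°  ·
  (0,2): δ = 48.69°  ✓
  (0,3): δ = 4.78°  ✓
  (0,4): δ = 54.74°  ✓
  (0,5): δ = 126.14°  ·
  (1,2): δ = 115.54°  ·
  (1,3): δ = 71.64°  ·
  (1,4): δ = 12.12°  ✓
  (1,5): δ = 59.28°  ✓
  (2,3): δ = 136.10°  ·
  (2,4): δ = 76.57°  ·
  (2,5): δ = 5.17°  ✓
  (3,4): δ = 120.48°  ·
  (3,5): δ = 49.08°  ✓
  (4,5): δ = 108.60°  ·
antipodal pairs: 7

count = 7; pairs: (0,2), (0,3), (0,4), (1,4), (1,5), (2,5), (3,5)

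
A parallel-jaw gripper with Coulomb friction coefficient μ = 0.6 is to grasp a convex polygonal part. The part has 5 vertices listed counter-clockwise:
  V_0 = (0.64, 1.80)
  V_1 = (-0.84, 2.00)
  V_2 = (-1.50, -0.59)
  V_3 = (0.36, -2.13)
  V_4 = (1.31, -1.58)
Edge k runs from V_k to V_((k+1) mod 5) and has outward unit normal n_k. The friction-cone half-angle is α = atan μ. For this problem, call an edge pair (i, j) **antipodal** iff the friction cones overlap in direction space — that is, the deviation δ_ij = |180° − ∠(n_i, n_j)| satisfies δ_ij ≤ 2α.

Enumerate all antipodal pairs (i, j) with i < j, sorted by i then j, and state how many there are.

count = 5; pairs: (0,2), (0,3), (1,3), (1,4), (2,4)

α = atan 0.6 = 30.96°;  2α = 61.93°
n_0 = (+0.1339, +0.9910)
n_1 = (-0.9690, +0.2469)
n_2 = (-0.6377, -0.7703)
n_3 = (+0.5010, -0.8654)
n_4 = (+0.9809, +0.1944)
  (0,1): δ = 96.60°  ·
  (0,2): δ = 31.93°  ✓
  (0,3): δ = 37.76°  ✓
  (0,4): δ = 108.91°  ·
  (1,2): δ = 115.33°  ·
  (1,3): δ = 45.64°  ✓
  (1,4): δ = 25.51°  ✓
  (2,3): δ = 110.31°  ·
  (2,4): δ = 39.16°  ✓
  (3,4): δ = 108.86°  ·
antipodal pairs: 5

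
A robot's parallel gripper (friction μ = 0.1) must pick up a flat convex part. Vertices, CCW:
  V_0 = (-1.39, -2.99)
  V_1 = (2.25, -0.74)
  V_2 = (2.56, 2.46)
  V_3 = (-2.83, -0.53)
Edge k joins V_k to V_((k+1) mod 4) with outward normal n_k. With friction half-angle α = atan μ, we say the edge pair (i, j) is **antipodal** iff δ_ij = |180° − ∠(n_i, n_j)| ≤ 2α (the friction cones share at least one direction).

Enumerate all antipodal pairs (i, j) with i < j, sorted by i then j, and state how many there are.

α = atan 0.1 = 5.71°;  2α = 11.42°
n_0 = (+0.5258, -0.8506)
n_1 = (+0.9953, -0.0964)
n_2 = (-0.4851, +0.8745)
n_3 = (-0.8630, -0.5052)
  (0,1): δ = 127.25°  ·
  (0,2): δ = 2.70°  ✓
  (0,3): δ = 88.62°  ·
  (1,2): δ = 55.45°  ·
  (1,3): δ = 35.88°  ·
  (2,3): δ = 88.68°  ·
antipodal pairs: 1

count = 1; pairs: (0,2)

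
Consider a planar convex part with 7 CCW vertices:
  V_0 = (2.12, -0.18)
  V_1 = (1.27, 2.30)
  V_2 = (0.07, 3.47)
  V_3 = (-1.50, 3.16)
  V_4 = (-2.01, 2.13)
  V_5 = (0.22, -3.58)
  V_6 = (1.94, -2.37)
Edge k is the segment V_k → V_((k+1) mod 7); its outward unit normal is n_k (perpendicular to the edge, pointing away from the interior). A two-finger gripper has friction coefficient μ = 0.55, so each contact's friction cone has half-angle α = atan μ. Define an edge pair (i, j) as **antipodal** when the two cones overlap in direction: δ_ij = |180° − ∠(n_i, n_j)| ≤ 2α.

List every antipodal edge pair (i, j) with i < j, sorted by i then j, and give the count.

α = atan 0.55 = 28.81°;  2α = 57.62°
n_0 = (+0.9460, +0.3242)
n_1 = (+0.6981, +0.7160)
n_2 = (-0.1937, +0.9811)
n_3 = (-0.8962, +0.4437)
n_4 = (-0.9315, -0.3638)
n_5 = (+0.5754, -0.8179)
n_6 = (+0.9966, -0.0819)
  (0,1): δ = 153.19°  ·
  (0,2): δ = 97.75°  ·
  (0,3): δ = 45.26°  ✓
  (0,4): δ = 2.41°  ✓
  (0,5): δ = 106.21°  ·
  (0,6): δ = 156.38°  ·
  (1,2): δ = 124.56°  ·
  (1,3): δ = 72.07°  ·
  (1,4): δ = 24.39°  ✓
  (1,5): δ = 79.40°  ·
  (1,6): δ = 129.58°  ·
  (2,3): δ = 127.51°  ·
  (2,4): δ = 79.84°  ·
  (2,5): δ = 23.96°  ✓
  (2,6): δ = 74.13°  ·
  (3,4): δ = 132.33°  ·
  (3,5): δ = 28.53°  ✓
  (3,6): δ = 21.64°  ✓
  (4,5): δ = 76.21°  ·
  (4,6): δ = 26.03°  ✓
  (5,6): δ = 129.82°  ·
antipodal pairs: 7

count = 7; pairs: (0,3), (0,4), (1,4), (2,5), (3,5), (3,6), (4,6)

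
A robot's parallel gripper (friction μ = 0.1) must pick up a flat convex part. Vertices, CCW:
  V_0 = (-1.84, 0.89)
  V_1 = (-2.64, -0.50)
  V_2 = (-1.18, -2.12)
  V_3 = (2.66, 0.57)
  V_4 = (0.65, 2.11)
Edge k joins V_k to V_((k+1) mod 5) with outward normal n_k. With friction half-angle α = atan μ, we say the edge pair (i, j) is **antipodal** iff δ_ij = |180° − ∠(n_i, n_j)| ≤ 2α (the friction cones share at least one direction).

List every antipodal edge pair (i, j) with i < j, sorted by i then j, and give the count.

α = atan 0.1 = 5.71°;  2α = 11.42°
n_0 = (-0.8667, +0.4988)
n_1 = (-0.7428, -0.6695)
n_2 = (+0.5737, -0.8190)
n_3 = (+0.6082, +0.7938)
n_4 = (-0.4400, +0.8980)
  (0,1): δ = 108.05°  ·
  (0,2): δ = 25.07°  ·
  (0,3): δ = 82.46°  ·
  (0,4): δ = 146.03°  ·
  (1,2): δ = 97.01°  ·
  (1,3): δ = 10.52°  ✓
  (1,4): δ = 74.08°  ·
  (2,3): δ = 72.47°  ·
  (2,4): δ = 8.91°  ✓
  (3,4): δ = 116.44°  ·
antipodal pairs: 2

count = 2; pairs: (1,3), (2,4)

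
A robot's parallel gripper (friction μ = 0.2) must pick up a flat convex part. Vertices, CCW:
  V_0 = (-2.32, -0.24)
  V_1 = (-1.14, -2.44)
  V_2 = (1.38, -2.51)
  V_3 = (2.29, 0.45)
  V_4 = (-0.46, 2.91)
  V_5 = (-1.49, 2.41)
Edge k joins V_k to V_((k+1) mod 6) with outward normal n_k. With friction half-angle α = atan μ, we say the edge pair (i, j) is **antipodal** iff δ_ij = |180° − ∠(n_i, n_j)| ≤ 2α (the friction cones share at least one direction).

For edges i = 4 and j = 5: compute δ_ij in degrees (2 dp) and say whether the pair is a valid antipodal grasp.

δ = 133.28°, invalid

α = atan 0.2 = 11.31°;  2α = 22.62°
edge 4: e_4 = (-1.03, -0.50);  n_4 = (-0.4367, +0.8996)
edge 5: e_5 = (-0.83, -2.65);  n_5 = (-0.9543, +0.2989)
∠(n_4, n_5) = 46.72°
δ = |180° − 46.72°| = 133.28°
133.28° > 2α = 22.62°  →  invalid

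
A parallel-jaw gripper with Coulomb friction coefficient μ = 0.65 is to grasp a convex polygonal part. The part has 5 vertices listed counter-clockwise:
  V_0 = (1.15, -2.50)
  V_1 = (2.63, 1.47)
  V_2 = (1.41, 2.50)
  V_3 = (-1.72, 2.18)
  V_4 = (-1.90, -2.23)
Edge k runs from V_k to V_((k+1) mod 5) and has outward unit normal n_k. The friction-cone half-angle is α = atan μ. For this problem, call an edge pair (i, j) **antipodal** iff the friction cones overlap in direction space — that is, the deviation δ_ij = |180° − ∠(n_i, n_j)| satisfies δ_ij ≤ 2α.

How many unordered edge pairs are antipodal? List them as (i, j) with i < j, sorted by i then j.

α = atan 0.65 = 33.02°;  2α = 66.05°
n_0 = (+0.9370, -0.3493)
n_1 = (+0.6451, +0.7641)
n_2 = (-0.1017, +0.9948)
n_3 = (-0.9992, +0.0408)
n_4 = (-0.0882, -0.9961)
  (0,1): δ = 109.73°  ·
  (0,2): δ = 63.72°  ✓
  (0,3): δ = 18.11°  ✓
  (0,4): δ = 105.39°  ·
  (1,2): δ = 133.99°  ·
  (1,3): δ = 52.16°  ✓
  (1,4): δ = 35.11°  ✓
  (2,3): δ = 98.17°  ·
  (2,4): δ = 10.90°  ✓
  (3,4): δ = 92.72°  ·
antipodal pairs: 5

count = 5; pairs: (0,2), (0,3), (1,3), (1,4), (2,4)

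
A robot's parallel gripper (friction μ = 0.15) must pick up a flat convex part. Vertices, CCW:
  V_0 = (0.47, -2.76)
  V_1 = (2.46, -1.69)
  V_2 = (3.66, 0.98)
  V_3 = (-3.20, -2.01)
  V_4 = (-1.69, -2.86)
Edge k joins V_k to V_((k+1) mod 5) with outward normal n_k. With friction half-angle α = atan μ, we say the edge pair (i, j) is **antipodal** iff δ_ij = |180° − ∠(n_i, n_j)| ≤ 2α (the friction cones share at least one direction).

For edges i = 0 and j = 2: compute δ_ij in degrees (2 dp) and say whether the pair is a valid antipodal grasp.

δ = 4.72°, valid

α = atan 0.15 = 8.53°;  2α = 17.06°
edge 0: e_0 = (+1.99, +1.07);  n_0 = (+0.4736, -0.8808)
edge 2: e_2 = (-6.86, -2.99);  n_2 = (-0.3996, +0.9167)
∠(n_0, n_2) = 175.28°
δ = |180° − 175.28°| = 4.72°
4.72° ≤ 2α = 17.06°  →  valid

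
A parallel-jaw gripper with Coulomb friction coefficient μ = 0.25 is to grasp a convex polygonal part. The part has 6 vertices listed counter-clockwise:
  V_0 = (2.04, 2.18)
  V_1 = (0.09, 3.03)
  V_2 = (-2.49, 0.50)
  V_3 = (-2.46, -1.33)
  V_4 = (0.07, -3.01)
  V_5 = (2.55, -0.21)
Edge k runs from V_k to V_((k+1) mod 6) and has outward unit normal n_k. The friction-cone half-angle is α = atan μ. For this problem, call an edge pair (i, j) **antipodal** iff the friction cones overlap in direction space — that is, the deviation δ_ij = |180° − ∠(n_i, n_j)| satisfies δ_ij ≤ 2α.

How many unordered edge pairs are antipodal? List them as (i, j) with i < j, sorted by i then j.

α = atan 0.25 = 14.04°;  2α = 28.07°
n_0 = (+0.3996, +0.9167)
n_1 = (-0.7002, +0.7140)
n_2 = (-0.9999, -0.0164)
n_3 = (-0.5532, -0.8331)
n_4 = (+0.7486, -0.6630)
n_5 = (+0.9780, +0.2087)
  (0,1): δ = 112.01°  ·
  (0,2): δ = 65.51°  ·
  (0,3): δ = 10.03°  ✓
  (0,4): δ = 72.02°  ·
  (0,5): δ = 125.60°  ·
  (1,2): δ = 133.50°  ·
  (1,3): δ = 78.02°  ·
  (1,4): δ = 4.03°  ✓
  (1,5): δ = 57.61°  ·
  (2,3): δ = 124.52°  ·
  (2,4): δ = 42.47°  ·
  (2,5): δ = 11.11°  ✓
  (3,4): δ = 97.95°  ·
  (3,5): δ = 44.37°  ·
  (4,5): δ = 126.42°  ·
antipodal pairs: 3

count = 3; pairs: (0,3), (1,4), (2,5)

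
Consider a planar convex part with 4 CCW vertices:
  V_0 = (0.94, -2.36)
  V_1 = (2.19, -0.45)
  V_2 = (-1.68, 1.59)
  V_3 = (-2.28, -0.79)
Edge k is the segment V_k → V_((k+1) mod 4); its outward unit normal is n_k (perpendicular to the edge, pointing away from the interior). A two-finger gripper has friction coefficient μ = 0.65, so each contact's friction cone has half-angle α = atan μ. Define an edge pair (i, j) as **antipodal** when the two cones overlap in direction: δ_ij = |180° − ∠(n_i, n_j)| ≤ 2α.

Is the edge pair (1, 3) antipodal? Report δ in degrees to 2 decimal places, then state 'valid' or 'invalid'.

δ = 1.80°, valid

α = atan 0.65 = 33.02°;  2α = 66.05°
edge 1: e_1 = (-3.87, +2.04);  n_1 = (+0.4663, +0.8846)
edge 3: e_3 = (+3.22, -1.57);  n_3 = (-0.4383, -0.8988)
∠(n_1, n_3) = 178.20°
δ = |180° − 178.20°| = 1.80°
1.80° ≤ 2α = 66.05°  →  valid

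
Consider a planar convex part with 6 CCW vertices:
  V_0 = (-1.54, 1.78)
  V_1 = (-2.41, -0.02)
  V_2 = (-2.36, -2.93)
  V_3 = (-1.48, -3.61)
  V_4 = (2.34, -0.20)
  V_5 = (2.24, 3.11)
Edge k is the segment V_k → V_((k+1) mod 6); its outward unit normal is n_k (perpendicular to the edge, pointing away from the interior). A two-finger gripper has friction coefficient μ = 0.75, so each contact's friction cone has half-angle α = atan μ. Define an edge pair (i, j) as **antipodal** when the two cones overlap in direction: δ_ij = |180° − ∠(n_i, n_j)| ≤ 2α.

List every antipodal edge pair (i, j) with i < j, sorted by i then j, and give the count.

α = atan 0.75 = 36.87°;  2α = 73.74°
n_0 = (-0.9003, +0.4352)
n_1 = (-0.9999, -0.0172)
n_2 = (-0.6114, -0.7913)
n_3 = (+0.6659, -0.7460)
n_4 = (+0.9995, +0.0302)
n_5 = (-0.3319, +0.9433)
  (0,1): δ = 153.22°  ·
  (0,2): δ = 101.90°  ·
  (0,3): δ = 22.45°  ✓
  (0,4): δ = 27.53°  ✓
  (0,5): δ = 135.18°  ·
  (1,2): δ = 128.68°  ·
  (1,3): δ = 49.23°  ✓
  (1,4): δ = 0.75°  ✓
  (1,5): δ = 108.40°  ·
  (2,3): δ = 100.55°  ·
  (2,4): δ = 50.58°  ✓
  (2,5): δ = 57.08°  ✓
  (3,4): δ = 130.02°  ·
  (3,5): δ = 22.37°  ✓
  (4,5): δ = 72.35°  ✓
antipodal pairs: 8

count = 8; pairs: (0,3), (0,4), (1,3), (1,4), (2,4), (2,5), (3,5), (4,5)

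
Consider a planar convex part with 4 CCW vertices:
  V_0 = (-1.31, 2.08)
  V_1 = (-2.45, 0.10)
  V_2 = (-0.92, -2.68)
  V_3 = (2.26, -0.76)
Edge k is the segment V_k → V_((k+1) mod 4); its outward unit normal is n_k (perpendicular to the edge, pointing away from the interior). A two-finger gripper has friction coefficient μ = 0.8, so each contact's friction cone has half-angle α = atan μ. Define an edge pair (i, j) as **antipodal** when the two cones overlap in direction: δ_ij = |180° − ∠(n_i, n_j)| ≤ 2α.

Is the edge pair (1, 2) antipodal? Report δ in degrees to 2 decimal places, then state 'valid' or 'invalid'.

δ = 87.70°, invalid

α = atan 0.8 = 38.66°;  2α = 77.32°
edge 1: e_1 = (+1.53, -2.78);  n_1 = (-0.8761, -0.4822)
edge 2: e_2 = (+3.18, +1.92);  n_2 = (+0.5169, -0.8561)
∠(n_1, n_2) = 92.30°
δ = |180° − 92.30°| = 87.70°
87.70° > 2α = 77.32°  →  invalid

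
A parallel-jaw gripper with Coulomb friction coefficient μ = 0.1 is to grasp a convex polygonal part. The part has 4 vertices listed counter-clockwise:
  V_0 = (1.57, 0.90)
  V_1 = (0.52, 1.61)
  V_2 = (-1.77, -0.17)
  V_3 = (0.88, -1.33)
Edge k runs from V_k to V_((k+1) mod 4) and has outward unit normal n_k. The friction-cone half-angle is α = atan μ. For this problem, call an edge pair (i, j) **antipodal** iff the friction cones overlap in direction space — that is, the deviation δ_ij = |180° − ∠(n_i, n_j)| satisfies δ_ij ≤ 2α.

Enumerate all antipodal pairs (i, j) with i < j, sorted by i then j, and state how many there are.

count = 1; pairs: (0,2)

α = atan 0.1 = 5.71°;  2α = 11.42°
n_0 = (+0.5602, +0.8284)
n_1 = (-0.6137, +0.7895)
n_2 = (-0.4010, -0.9161)
n_3 = (+0.9553, -0.2956)
  (0,1): δ = 108.08°  ·
  (0,2): δ = 10.43°  ✓
  (0,3): δ = 106.87°  ·
  (1,2): δ = 61.50°  ·
  (1,3): δ = 34.95°  ·
  (2,3): δ = 83.55°  ·
antipodal pairs: 1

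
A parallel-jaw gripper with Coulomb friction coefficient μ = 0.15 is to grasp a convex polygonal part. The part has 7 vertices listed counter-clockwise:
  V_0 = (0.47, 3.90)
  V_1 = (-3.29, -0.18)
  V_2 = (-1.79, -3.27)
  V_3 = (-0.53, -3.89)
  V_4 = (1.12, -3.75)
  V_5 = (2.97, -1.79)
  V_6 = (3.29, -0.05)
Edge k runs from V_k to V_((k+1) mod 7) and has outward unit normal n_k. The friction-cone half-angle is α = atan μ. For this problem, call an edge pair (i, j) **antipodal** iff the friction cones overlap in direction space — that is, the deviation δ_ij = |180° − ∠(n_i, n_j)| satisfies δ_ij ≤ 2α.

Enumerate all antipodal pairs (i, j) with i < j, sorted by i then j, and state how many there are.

count = 2; pairs: (0,4), (1,6)

α = atan 0.15 = 8.53°;  2α = 17.06°
n_0 = (-0.7354, +0.6777)
n_1 = (-0.8996, -0.4367)
n_2 = (-0.4415, -0.8973)
n_3 = (+0.0845, -0.9964)
n_4 = (+0.7272, -0.6864)
n_5 = (+0.9835, -0.1809)
n_6 = (+0.8139, +0.5810)
  (0,1): δ = 111.44°  ·
  (0,2): δ = 73.54°  ·
  (0,3): δ = 42.49°  ·
  (0,4): δ = 0.68°  ✓
  (0,5): δ = 32.24°  ·
  (0,6): δ = 78.19°  ·
  (1,2): δ = 142.09°  ·
  (1,3): δ = 111.04°  ·
  (1,4): δ = 69.24°  ·
  (1,5): δ = 36.31°  ·
  (1,6): δ = 9.63°  ✓
  (2,3): δ = 148.95°  ·
  (2,4): δ = 107.15°  ·
  (2,5): δ = 74.22°  ·
  (2,6): δ = 28.28°  ·
  (3,4): δ = 138.20°  ·
  (3,5): δ = 105.27°  ·
  (3,6): δ = 59.33°  ·
  (4,5): δ = 147.07°  ·
  (4,6): δ = 101.13°  ·
  (5,6): δ = 134.06°  ·
antipodal pairs: 2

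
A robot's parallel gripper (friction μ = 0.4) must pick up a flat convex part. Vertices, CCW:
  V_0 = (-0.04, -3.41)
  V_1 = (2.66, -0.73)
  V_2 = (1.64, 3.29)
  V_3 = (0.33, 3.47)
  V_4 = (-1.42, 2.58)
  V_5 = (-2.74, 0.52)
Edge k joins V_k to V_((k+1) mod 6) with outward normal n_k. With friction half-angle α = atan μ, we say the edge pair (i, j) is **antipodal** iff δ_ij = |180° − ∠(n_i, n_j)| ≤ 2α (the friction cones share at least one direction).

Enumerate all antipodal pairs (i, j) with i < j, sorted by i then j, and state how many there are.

count = 3; pairs: (0,3), (0,4), (1,5)

α = atan 0.4 = 21.80°;  2α = 43.60°
n_0 = (+0.7045, -0.7097)
n_1 = (+0.9693, +0.2459)
n_2 = (+0.1361, +0.9907)
n_3 = (-0.4533, +0.8914)
n_4 = (-0.8420, +0.5395)
n_5 = (-0.8242, -0.5663)
  (0,1): δ = 120.55°  ·
  (0,2): δ = 52.61°  ·
  (0,3): δ = 17.83°  ✓
  (0,4): δ = 12.56°  ✓
  (0,5): δ = 79.70°  ·
  (1,2): δ = 112.06°  ·
  (1,3): δ = 77.28°  ·
  (1,4): δ = 46.89°  ·
  (1,5): δ = 20.25°  ✓
  (2,3): δ = 145.22°  ·
  (2,4): δ = 114.83°  ·
  (2,5): δ = 47.69°  ·
  (3,4): δ = 149.61°  ·
  (3,5): δ = 82.47°  ·
  (4,5): δ = 112.86°  ·
antipodal pairs: 3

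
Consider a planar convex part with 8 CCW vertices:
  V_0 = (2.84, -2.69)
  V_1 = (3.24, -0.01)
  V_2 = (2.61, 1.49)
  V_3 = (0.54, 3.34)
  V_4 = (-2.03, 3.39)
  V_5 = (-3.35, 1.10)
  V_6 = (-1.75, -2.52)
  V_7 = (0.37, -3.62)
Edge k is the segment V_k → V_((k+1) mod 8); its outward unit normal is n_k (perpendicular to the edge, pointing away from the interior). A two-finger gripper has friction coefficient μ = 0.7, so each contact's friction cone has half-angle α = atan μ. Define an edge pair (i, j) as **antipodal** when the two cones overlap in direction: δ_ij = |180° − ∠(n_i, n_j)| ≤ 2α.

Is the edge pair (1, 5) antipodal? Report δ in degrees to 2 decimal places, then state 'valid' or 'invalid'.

α = atan 0.7 = 34.99°;  2α = 69.98°
edge 1: e_1 = (-0.63, +1.50);  n_1 = (+0.9220, +0.3872)
edge 5: e_5 = (+1.60, -3.62);  n_5 = (-0.9146, -0.4043)
∠(n_1, n_5) = 178.94°
δ = |180° − 178.94°| = 1.06°
1.06° ≤ 2α = 69.98°  →  valid

δ = 1.06°, valid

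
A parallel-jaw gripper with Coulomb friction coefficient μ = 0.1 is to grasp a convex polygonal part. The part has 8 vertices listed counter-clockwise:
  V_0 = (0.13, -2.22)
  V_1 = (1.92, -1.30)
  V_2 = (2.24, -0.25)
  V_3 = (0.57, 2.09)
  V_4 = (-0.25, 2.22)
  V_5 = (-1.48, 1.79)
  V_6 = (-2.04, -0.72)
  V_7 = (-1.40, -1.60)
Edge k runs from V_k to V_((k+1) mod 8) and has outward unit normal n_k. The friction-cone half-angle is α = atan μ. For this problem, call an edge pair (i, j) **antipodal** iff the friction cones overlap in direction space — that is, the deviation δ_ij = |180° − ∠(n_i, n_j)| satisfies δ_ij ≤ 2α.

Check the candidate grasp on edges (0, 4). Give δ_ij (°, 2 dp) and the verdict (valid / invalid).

δ = 7.93°, valid

α = atan 0.1 = 5.71°;  2α = 11.42°
edge 0: e_0 = (+1.79, +0.92);  n_0 = (+0.4571, -0.8894)
edge 4: e_4 = (-1.23, -0.43);  n_4 = (-0.3300, +0.9440)
∠(n_0, n_4) = 172.07°
δ = |180° − 172.07°| = 7.93°
7.93° ≤ 2α = 11.42°  →  valid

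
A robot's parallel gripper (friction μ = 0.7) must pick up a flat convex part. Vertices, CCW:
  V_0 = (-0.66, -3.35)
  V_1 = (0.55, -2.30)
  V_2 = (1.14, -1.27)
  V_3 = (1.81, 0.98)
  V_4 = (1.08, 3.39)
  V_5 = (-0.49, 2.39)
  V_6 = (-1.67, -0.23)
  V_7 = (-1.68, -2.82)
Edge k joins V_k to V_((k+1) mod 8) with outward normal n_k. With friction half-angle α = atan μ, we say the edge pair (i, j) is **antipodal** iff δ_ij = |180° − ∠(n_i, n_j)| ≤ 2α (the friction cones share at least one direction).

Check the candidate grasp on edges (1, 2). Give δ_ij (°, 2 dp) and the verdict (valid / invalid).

α = atan 0.7 = 34.99°;  2α = 69.98°
edge 1: e_1 = (+0.59, +1.03);  n_1 = (+0.8677, -0.4970)
edge 2: e_2 = (+0.67, +2.25);  n_2 = (+0.9584, -0.2854)
∠(n_1, n_2) = 13.22°
δ = |180° − 13.22°| = 166.78°
166.78° > 2α = 69.98°  →  invalid

δ = 166.78°, invalid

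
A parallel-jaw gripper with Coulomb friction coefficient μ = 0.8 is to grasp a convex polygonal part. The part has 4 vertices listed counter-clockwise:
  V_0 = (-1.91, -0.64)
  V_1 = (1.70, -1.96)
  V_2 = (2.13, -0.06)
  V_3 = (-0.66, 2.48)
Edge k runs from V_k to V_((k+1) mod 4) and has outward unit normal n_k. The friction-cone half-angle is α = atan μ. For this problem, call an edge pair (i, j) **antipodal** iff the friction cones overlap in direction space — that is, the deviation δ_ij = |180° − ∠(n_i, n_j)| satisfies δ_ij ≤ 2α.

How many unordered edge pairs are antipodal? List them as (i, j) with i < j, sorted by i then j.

count = 3; pairs: (0,2), (1,3), (2,3)

α = atan 0.8 = 38.66°;  2α = 77.32°
n_0 = (-0.3434, -0.9392)
n_1 = (+0.9753, -0.2207)
n_2 = (+0.6732, +0.7395)
n_3 = (-0.9283, +0.3719)
  (0,1): δ = 82.67°  ·
  (0,2): δ = 22.23°  ✓
  (0,3): δ = 88.25°  ·
  (1,2): δ = 119.56°  ·
  (1,3): δ = 9.08°  ✓
  (2,3): δ = 69.52°  ✓
antipodal pairs: 3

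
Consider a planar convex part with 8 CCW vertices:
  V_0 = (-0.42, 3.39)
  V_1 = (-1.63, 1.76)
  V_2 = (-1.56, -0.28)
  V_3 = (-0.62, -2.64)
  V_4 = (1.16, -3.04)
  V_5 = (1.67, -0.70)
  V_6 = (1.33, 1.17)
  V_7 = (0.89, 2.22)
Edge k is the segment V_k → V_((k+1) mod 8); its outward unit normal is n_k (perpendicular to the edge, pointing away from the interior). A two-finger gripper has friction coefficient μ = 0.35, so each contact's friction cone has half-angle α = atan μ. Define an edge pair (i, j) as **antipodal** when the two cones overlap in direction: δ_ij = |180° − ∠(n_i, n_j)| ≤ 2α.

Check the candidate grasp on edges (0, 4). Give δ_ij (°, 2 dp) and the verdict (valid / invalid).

δ = 24.29°, valid

α = atan 0.35 = 19.29°;  2α = 38.58°
edge 0: e_0 = (-1.21, -1.63);  n_0 = (-0.8029, +0.5961)
edge 4: e_4 = (+0.51, +2.34);  n_4 = (+0.9771, -0.2129)
∠(n_0, n_4) = 155.71°
δ = |180° − 155.71°| = 24.29°
24.29° ≤ 2α = 38.58°  →  valid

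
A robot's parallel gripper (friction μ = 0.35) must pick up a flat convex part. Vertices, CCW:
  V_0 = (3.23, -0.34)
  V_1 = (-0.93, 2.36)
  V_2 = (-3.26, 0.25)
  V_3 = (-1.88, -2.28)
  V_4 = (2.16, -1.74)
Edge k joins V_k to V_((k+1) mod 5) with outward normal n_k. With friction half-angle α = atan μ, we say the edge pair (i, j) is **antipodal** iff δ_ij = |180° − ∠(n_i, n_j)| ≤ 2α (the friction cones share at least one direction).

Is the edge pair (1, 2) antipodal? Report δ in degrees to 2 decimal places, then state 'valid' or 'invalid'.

δ = 103.55°, invalid

α = atan 0.35 = 19.29°;  2α = 38.58°
edge 1: e_1 = (-2.33, -2.11);  n_1 = (-0.6712, +0.7412)
edge 2: e_2 = (+1.38, -2.53);  n_2 = (-0.8779, -0.4789)
∠(n_1, n_2) = 76.45°
δ = |180° − 76.45°| = 103.55°
103.55° > 2α = 38.58°  →  invalid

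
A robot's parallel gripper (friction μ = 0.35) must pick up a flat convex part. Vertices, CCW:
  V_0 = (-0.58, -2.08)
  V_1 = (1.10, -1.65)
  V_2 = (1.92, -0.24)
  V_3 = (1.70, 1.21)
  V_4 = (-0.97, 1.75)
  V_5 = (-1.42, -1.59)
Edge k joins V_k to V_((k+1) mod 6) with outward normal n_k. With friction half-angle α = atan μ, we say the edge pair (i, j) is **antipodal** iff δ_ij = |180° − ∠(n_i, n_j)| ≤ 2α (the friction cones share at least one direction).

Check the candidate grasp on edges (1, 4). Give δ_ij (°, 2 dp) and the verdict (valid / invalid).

δ = 22.51°, valid

α = atan 0.35 = 19.29°;  2α = 38.58°
edge 1: e_1 = (+0.82, +1.41);  n_1 = (+0.8644, -0.5027)
edge 4: e_4 = (-0.45, -3.34);  n_4 = (-0.9910, +0.1335)
∠(n_1, n_4) = 157.49°
δ = |180° − 157.49°| = 22.51°
22.51° ≤ 2α = 38.58°  →  valid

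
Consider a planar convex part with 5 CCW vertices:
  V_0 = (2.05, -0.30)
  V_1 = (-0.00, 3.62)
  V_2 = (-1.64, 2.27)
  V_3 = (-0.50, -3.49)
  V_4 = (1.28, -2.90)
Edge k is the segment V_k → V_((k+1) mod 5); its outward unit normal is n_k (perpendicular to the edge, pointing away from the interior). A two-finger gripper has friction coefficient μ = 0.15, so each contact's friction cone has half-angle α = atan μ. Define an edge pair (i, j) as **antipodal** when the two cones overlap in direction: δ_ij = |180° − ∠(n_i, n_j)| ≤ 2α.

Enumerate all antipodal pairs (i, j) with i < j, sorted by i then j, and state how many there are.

count = 1; pairs: (0,2)

α = atan 0.15 = 8.53°;  2α = 17.06°
n_0 = (+0.8861, +0.4634)
n_1 = (-0.6355, +0.7721)
n_2 = (-0.9810, -0.1942)
n_3 = (+0.3146, -0.9492)
n_4 = (+0.9588, -0.2840)
  (0,1): δ = 78.15°  ·
  (0,2): δ = 16.41°  ✓
  (0,3): δ = 80.73°  ·
  (0,4): δ = 135.90°  ·
  (1,2): δ = 118.27°  ·
  (1,3): δ = 21.12°  ·
  (1,4): δ = 34.04°  ·
  (2,3): δ = 82.86°  ·
  (2,4): δ = 27.69°  ·
  (3,4): δ = 124.84°  ·
antipodal pairs: 1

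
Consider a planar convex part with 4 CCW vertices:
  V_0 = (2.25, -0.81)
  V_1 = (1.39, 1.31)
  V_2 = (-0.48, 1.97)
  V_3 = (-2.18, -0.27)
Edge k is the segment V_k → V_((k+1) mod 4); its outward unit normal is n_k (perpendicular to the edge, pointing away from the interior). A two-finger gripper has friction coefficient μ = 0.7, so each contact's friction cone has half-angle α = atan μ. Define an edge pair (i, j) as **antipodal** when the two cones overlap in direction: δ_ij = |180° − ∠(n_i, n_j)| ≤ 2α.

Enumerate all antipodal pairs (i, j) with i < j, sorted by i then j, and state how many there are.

count = 4; pairs: (0,2), (0,3), (1,3), (2,3)

α = atan 0.7 = 34.99°;  2α = 69.98°
n_0 = (+0.9267, +0.3759)
n_1 = (+0.3328, +0.9430)
n_2 = (-0.7966, +0.6045)
n_3 = (-0.1210, -0.9927)
  (0,1): δ = 131.52°  ·
  (0,2): δ = 59.28°  ✓
  (0,3): δ = 60.97°  ✓
  (1,2): δ = 107.76°  ·
  (1,3): δ = 12.49°  ✓
  (2,3): δ = 59.75°  ✓
antipodal pairs: 4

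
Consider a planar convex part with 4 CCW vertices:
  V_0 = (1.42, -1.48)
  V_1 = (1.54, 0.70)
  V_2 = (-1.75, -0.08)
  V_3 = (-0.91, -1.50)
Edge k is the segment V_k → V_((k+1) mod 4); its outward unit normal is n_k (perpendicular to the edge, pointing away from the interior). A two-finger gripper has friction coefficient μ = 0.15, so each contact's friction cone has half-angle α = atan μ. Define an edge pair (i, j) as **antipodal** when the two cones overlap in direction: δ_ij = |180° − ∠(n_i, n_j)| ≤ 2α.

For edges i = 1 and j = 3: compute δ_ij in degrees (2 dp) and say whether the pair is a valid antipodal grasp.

δ = 12.85°, valid

α = atan 0.15 = 8.53°;  2α = 17.06°
edge 1: e_1 = (-3.29, -0.78);  n_1 = (-0.2307, +0.9730)
edge 3: e_3 = (+2.33, +0.02);  n_3 = (+0.0086, -1.0000)
∠(n_1, n_3) = 167.15°
δ = |180° − 167.15°| = 12.85°
12.85° ≤ 2α = 17.06°  →  valid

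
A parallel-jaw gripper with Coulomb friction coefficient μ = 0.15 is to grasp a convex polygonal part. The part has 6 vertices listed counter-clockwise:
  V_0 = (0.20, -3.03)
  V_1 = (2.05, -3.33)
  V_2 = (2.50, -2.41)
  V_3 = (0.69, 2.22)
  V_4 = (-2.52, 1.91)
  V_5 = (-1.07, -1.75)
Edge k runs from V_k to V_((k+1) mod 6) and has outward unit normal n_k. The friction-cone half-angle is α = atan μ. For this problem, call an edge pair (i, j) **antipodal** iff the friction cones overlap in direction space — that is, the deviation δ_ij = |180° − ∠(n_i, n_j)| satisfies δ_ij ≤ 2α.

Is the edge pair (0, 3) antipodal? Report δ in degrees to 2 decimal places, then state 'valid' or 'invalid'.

δ = 14.73°, valid

α = atan 0.15 = 8.53°;  2α = 17.06°
edge 0: e_0 = (+1.85, -0.30);  n_0 = (-0.1601, -0.9871)
edge 3: e_3 = (-3.21, -0.31);  n_3 = (-0.0961, +0.9954)
∠(n_0, n_3) = 165.27°
δ = |180° − 165.27°| = 14.73°
14.73° ≤ 2α = 17.06°  →  valid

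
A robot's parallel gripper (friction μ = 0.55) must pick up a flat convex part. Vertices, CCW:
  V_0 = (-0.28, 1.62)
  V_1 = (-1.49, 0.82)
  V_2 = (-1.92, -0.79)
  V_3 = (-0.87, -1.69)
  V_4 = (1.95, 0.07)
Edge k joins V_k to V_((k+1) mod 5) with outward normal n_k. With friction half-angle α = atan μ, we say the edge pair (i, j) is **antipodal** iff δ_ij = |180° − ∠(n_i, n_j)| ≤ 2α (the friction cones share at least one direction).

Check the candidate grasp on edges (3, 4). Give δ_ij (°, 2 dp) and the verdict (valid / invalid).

δ = 66.77°, invalid

α = atan 0.55 = 28.81°;  2α = 57.62°
edge 3: e_3 = (+2.82, +1.76);  n_3 = (+0.5295, -0.8483)
edge 4: e_4 = (-2.23, +1.55);  n_4 = (+0.5707, +0.8211)
∠(n_3, n_4) = 113.23°
δ = |180° − 113.23°| = 66.77°
66.77° > 2α = 57.62°  →  invalid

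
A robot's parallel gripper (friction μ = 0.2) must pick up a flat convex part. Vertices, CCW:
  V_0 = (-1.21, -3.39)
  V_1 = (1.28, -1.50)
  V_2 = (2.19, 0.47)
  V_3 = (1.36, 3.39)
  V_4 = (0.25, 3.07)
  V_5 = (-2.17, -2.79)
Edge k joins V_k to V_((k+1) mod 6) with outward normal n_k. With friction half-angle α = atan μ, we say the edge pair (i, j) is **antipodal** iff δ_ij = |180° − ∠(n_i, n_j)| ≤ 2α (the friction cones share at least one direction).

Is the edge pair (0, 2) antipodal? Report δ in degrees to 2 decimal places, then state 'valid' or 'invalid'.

α = atan 0.2 = 11.31°;  2α = 22.62°
edge 0: e_0 = (+2.49, +1.89);  n_0 = (+0.6046, -0.7965)
edge 2: e_2 = (-0.83, +2.92);  n_2 = (+0.9619, +0.2734)
∠(n_0, n_2) = 68.67°
δ = |180° − 68.67°| = 111.33°
111.33° > 2α = 22.62°  →  invalid

δ = 111.33°, invalid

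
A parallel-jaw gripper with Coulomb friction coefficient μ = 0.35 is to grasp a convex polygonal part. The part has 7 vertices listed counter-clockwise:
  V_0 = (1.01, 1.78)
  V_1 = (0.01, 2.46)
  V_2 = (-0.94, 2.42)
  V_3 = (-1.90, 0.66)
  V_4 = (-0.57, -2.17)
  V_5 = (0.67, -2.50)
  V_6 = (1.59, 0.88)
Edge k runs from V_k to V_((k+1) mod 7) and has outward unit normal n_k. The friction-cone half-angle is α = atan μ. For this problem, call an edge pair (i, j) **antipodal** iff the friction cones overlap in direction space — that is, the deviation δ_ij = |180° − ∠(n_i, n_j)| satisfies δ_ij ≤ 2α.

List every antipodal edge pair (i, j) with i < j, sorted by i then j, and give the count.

α = atan 0.35 = 19.29°;  2α = 38.58°
n_0 = (+0.5623, +0.8269)
n_1 = (-0.0421, +0.9991)
n_2 = (-0.8779, +0.4789)
n_3 = (-0.9050, -0.4253)
n_4 = (-0.2572, -0.9664)
n_5 = (+0.9649, -0.2626)
n_6 = (+0.8406, +0.5417)
  (0,1): δ = 143.37°  ·
  (0,2): δ = 84.39°  ·
  (0,3): δ = 30.61°  ✓
  (0,4): δ = 19.31°  ✓
  (0,5): δ = 108.99°  ·
  (0,6): δ = 157.02°  ·
  (1,2): δ = 121.02°  ·
  (1,3): δ = 67.24°  ·
  (1,4): δ = 17.31°  ✓
  (1,5): δ = 72.36°  ·
  (1,6): δ = 120.39°  ·
  (2,3): δ = 126.22°  ·
  (2,4): δ = 76.29°  ·
  (2,5): δ = 13.38°  ✓
  (2,6): δ = 61.41°  ·
  (3,4): δ = 130.07°  ·
  (3,5): δ = 40.40°  ·
  (3,6): δ = 7.63°  ✓
  (4,5): δ = 90.32°  ·
  (4,6): δ = 42.30°  ·
  (5,6): δ = 131.97°  ·
antipodal pairs: 5

count = 5; pairs: (0,3), (0,4), (1,4), (2,5), (3,6)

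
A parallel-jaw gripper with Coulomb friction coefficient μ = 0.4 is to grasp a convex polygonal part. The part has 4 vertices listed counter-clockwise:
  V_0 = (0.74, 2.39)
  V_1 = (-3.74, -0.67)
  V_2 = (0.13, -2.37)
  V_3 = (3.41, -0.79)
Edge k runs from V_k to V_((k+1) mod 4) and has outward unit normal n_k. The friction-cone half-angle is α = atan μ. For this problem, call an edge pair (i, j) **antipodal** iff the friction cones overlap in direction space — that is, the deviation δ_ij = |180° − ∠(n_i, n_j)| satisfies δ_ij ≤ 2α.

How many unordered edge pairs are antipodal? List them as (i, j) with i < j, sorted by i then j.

count = 2; pairs: (0,2), (1,3)

α = atan 0.4 = 21.80°;  2α = 43.60°
n_0 = (-0.5640, +0.8258)
n_1 = (-0.4022, -0.9156)
n_2 = (+0.4340, -0.9009)
n_3 = (+0.7658, +0.6430)
  (0,1): δ = 58.05°  ·
  (0,2): δ = 8.61°  ✓
  (0,3): δ = 95.68°  ·
  (1,2): δ = 130.56°  ·
  (1,3): δ = 26.27°  ✓
  (2,3): δ = 75.70°  ·
antipodal pairs: 2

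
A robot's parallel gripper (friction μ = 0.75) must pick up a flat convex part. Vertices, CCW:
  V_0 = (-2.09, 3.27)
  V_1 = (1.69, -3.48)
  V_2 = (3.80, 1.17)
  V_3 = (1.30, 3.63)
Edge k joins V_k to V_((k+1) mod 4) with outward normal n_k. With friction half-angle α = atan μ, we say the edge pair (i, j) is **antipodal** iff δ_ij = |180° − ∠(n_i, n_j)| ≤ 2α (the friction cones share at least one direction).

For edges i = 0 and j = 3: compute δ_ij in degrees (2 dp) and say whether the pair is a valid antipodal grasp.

α = atan 0.75 = 36.87°;  2α = 73.74°
edge 0: e_0 = (+3.78, -6.75);  n_0 = (-0.8725, -0.4886)
edge 3: e_3 = (-3.39, -0.36);  n_3 = (-0.1056, +0.9944)
∠(n_0, n_3) = 113.19°
δ = |180° − 113.19°| = 66.81°
66.81° ≤ 2α = 73.74°  →  valid

δ = 66.81°, valid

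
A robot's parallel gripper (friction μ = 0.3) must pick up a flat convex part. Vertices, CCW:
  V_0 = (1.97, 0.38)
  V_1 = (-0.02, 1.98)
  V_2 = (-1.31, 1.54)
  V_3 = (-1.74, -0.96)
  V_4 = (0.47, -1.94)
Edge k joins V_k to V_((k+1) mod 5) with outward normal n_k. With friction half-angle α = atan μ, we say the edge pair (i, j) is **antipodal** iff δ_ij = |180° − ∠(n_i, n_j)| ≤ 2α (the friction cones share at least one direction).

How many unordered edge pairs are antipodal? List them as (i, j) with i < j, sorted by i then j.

count = 2; pairs: (0,3), (2,4)

α = atan 0.3 = 16.70°;  2α = 33.40°
n_0 = (+0.6266, +0.7793)
n_1 = (-0.3228, +0.9465)
n_2 = (-0.9855, +0.1695)
n_3 = (-0.4054, -0.9142)
n_4 = (+0.8398, -0.5430)
  (0,1): δ = 122.37°  ·
  (0,2): δ = 60.96°  ·
  (0,3): δ = 14.89°  ✓
  (0,4): δ = 95.92°  ·
  (1,2): δ = 118.59°  ·
  (1,3): δ = 42.75°  ·
  (1,4): δ = 38.28°  ·
  (2,3): δ = 104.15°  ·
  (2,4): δ = 23.13°  ✓
  (3,4): δ = 98.97°  ·
antipodal pairs: 2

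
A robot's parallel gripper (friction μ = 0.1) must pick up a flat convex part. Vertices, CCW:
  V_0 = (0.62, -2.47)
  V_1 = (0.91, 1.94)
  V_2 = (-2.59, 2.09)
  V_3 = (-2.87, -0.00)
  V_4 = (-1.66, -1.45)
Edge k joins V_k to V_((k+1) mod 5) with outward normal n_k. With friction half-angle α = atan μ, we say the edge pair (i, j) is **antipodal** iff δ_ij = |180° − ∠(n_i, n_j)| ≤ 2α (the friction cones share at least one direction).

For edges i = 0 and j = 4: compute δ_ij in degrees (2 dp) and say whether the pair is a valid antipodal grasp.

δ = 69.66°, invalid

α = atan 0.1 = 5.71°;  2α = 11.42°
edge 0: e_0 = (+0.29, +4.41);  n_0 = (+0.9978, -0.0656)
edge 4: e_4 = (+2.28, -1.02);  n_4 = (-0.4084, -0.9128)
∠(n_0, n_4) = 110.34°
δ = |180° − 110.34°| = 69.66°
69.66° > 2α = 11.42°  →  invalid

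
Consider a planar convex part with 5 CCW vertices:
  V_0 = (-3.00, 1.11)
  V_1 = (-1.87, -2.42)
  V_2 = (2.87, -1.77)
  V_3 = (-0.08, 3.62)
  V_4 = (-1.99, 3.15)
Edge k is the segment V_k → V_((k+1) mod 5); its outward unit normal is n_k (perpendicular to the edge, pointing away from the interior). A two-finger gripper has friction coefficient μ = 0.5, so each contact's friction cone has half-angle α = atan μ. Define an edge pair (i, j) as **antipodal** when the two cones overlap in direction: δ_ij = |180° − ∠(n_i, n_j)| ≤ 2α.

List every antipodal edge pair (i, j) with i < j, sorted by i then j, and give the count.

α = atan 0.5 = 26.57°;  2α = 53.13°
n_0 = (-0.9524, -0.3049)
n_1 = (+0.1359, -0.9907)
n_2 = (+0.8772, +0.4801)
n_3 = (-0.2389, +0.9710)
n_4 = (-0.8962, +0.4437)
  (0,1): δ = 99.94°  ·
  (0,2): δ = 10.94°  ✓
  (0,3): δ = 86.07°  ·
  (0,4): δ = 135.91°  ·
  (1,2): δ = 69.12°  ·
  (1,3): δ = 6.02°  ✓
  (1,4): δ = 55.85°  ·
  (2,3): δ = 104.87°  ·
  (2,4): δ = 55.03°  ·
  (3,4): δ = 130.16°  ·
antipodal pairs: 2

count = 2; pairs: (0,2), (1,3)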